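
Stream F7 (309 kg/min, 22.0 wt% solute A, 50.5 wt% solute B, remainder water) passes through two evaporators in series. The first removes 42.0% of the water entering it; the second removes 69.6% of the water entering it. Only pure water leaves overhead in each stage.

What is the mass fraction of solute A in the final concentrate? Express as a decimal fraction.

water in feed = 309×0.275 = 84.975 kg/min.
After stage 1: water left = (1−0.420)×84.975 = 49.286; stream total = 273.31 kg/min.
After stage 2: water left = (1−0.696)×49.286 = 14.983; final concentrate = 239.01 kg/min.
solute A fraction = 67.98/239.01 = 0.284.

0.284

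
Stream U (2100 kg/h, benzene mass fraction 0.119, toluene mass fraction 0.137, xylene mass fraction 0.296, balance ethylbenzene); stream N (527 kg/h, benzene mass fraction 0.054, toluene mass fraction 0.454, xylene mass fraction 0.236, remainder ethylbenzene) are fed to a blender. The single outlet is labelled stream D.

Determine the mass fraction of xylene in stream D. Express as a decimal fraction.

Total flow out = 2100 + 527 = 2627 kg/h.
xylene in = 2100×0.296 + 527×0.236 = 745.97 kg/h.
xylene mass fraction in D = 745.97/2627 = 0.284.

0.284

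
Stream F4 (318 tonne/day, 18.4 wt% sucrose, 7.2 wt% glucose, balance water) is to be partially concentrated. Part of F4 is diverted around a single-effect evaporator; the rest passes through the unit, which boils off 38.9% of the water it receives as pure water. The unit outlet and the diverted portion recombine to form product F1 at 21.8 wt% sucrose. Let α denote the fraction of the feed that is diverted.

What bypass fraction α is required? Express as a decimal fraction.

All 318×0.184 = 58.512 tonne/day of sucrose reaches F1, so F1 = 58.512/0.218 = 268.4 tonne/day and vapour = 49.596 tonne/day.
The evaporator receives (1−α)·318 of feed at 0.744 water and removes 0.389 of that water:
0.389×0.744×(1−α)×318 = 49.596
(1−α) = 49.596/92.034 = 0.5389;  α = 0.4611.

0.461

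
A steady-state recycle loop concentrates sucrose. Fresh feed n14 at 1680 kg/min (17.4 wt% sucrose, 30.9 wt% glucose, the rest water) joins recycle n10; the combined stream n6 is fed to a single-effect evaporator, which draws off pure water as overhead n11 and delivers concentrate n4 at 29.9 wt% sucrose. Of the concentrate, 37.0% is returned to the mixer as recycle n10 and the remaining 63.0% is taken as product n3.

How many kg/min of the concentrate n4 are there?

1552 kg/min

Overall sucrose balance (none leaves overhead): sucrose in fresh feed = sucrose in product, i.e. 1680×0.174 = (1−0.370)·n4·0.299.
n4 = 292.32/(0.299×0.630) = 1551.8 kg/min.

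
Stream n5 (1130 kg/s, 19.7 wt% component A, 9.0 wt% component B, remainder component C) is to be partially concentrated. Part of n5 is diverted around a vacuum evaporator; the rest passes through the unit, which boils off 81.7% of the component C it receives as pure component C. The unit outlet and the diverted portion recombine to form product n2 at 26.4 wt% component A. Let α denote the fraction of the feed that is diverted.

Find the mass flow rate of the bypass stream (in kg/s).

637.7 kg/s

All 1130×0.197 = 222.61 kg/s of component A reaches n2, so n2 = 222.61/0.264 = 843.22 kg/s and vapour = 286.78 kg/s.
The evaporator receives (1−α)·1130 of feed at 0.713 component C and removes 0.817 of that component C:
0.817×0.713×(1−α)×1130 = 286.78
(1−α) = 286.78/658.25 = 0.4357;  α = 0.5643.
Bypass flow = 0.5643×1130 = 637.69 kg/s.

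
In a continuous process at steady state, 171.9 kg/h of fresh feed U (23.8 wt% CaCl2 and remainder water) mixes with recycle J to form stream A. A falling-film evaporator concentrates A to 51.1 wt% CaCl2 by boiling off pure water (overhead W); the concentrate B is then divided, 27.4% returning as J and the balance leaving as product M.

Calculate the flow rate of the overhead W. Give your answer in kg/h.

Overall CaCl2 balance (none leaves overhead): CaCl2 in fresh feed = CaCl2 in product, i.e. 171.9×0.238 = (1−0.274)·B·0.511.
B = 40.912/(0.511×0.726) = 110.28 kg/h.
Recycle J = 0.274×110.28 = 30.217 kg/h.
Combined feed A = 171.9 + 30.217 = 202.12 kg/h.
Overhead W = A − B = 202.12 − 110.28 = 91.837 kg/h.

91.84 kg/h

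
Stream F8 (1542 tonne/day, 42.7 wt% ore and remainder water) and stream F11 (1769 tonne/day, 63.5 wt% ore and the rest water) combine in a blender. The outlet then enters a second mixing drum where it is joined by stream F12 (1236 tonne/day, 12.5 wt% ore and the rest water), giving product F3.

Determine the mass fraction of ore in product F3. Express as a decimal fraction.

Overall, product flow = 4547 tonne/day.
ore in = 1542×0.427 + 1769×0.635 + 1236×0.125 = 1936.2 tonne/day.
ore fraction in F3 = 0.426.

0.426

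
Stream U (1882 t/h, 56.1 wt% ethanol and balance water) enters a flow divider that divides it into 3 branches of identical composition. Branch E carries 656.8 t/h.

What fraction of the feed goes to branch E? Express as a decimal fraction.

0.349

Fraction to E = 656.8/1882 = 0.3490.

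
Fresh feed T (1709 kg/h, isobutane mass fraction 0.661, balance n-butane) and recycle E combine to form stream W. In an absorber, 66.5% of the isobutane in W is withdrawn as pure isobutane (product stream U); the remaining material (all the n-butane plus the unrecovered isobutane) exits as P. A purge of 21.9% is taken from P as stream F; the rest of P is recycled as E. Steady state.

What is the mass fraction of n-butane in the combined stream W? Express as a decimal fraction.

0.634

n-butane enters only via T and leaves only via the purge: 1709×0.339 = 0.219×(n-butane in P), and the absorber passes all n-butane, so n-butane in W = n-butane in P = 2645.4 kg/h.
isobutane in W: m_A = 1709×0.661 + (1−0.219)·(1−0.665)·m_A, so m_A = 1129.6/0.7384 = 1529.9 kg/h.
W = 1529.9 + 2645.4 = 4175.4 kg/h.
n-butane fraction in W = 2645.4/4175.4 = 0.634.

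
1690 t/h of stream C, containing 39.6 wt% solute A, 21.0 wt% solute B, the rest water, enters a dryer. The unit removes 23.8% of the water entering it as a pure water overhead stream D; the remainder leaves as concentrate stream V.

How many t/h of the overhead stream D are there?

158.5 t/h

water entering = 1690×0.394 = 665.86 t/h; overhead removed = 0.238×665.86 = 158.47 t/h.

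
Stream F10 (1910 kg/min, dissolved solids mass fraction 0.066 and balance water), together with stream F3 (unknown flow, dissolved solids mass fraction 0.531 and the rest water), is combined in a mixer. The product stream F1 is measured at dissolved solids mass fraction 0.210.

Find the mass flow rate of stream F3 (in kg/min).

856.8 kg/min

Let F3 be the unknown flow. Total out = 1910 + F3.
dissolved solids balance: 126.06 + 0.531·F3 = 0.210·(1910 + F3)
(0.531 − 0.210)·F3 = 0.210×1910 − 126.06 = 275.04
F3 = 275.04 / 0.321 = 856.82 kg/min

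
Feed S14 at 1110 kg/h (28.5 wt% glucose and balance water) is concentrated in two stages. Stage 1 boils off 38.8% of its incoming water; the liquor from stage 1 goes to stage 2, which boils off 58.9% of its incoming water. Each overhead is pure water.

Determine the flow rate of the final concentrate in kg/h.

516 kg/h

water in feed = 1110×0.715 = 793.65 kg/h.
After stage 1: water left = (1−0.388)×793.65 = 485.71; stream total = 802.06 kg/h.
After stage 2: water left = (1−0.589)×485.71 = 199.63; final concentrate = 515.98 kg/h.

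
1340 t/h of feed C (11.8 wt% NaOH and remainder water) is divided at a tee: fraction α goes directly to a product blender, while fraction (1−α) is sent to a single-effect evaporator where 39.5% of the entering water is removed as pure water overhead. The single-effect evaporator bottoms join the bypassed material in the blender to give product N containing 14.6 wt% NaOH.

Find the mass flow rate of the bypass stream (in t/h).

602.4 t/h

All 1340×0.118 = 158.12 t/h of NaOH reaches N, so N = 158.12/0.146 = 1083 t/h and vapour = 256.99 t/h.
The evaporator receives (1−α)·1340 of feed at 0.882 water and removes 0.395 of that water:
0.395×0.882×(1−α)×1340 = 256.99
(1−α) = 256.99/466.84 = 0.5505;  α = 0.4495.
Bypass flow = 0.4495×1340 = 602.36 t/h.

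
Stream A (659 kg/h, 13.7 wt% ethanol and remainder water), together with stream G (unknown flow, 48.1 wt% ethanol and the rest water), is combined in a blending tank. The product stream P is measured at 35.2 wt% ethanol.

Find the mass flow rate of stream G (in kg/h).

Let G be the unknown flow. Total out = 659 + G.
ethanol balance: 90.283 + 0.481·G = 0.352·(659 + G)
(0.481 − 0.352)·G = 0.352×659 − 90.283 = 141.69
G = 141.69 / 0.129 = 1098.3 kg/h

1098 kg/h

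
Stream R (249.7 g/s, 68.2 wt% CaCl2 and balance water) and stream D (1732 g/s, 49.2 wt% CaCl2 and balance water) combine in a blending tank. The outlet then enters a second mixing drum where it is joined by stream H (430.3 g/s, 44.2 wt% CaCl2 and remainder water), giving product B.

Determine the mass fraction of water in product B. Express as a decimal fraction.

Overall, product flow = 2412 g/s.
water in = 249.7×0.318 + 1732×0.508 + 430.3×0.558 = 1199.4 g/s.
water fraction in B = 0.4973.

0.4973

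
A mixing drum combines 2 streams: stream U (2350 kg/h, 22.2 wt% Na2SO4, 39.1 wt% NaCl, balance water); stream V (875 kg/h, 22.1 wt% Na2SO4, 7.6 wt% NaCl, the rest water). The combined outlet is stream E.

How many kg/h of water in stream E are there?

1525 kg/h

water out = water in = 2350×0.387 + 875×0.703 = 1524.6 kg/h.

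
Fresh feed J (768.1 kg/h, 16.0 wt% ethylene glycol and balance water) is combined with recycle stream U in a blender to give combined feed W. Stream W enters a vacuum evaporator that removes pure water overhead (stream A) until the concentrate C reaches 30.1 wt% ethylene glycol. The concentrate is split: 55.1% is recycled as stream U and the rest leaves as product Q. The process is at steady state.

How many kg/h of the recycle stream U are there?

501 kg/h

Overall ethylene glycol balance (none leaves overhead): ethylene glycol in fresh feed = ethylene glycol in product, i.e. 768.1×0.160 = (1−0.551)·C·0.301.
C = 122.9/(0.301×0.449) = 909.34 kg/h.
Recycle U = 0.551×909.34 = 501.04 kg/h.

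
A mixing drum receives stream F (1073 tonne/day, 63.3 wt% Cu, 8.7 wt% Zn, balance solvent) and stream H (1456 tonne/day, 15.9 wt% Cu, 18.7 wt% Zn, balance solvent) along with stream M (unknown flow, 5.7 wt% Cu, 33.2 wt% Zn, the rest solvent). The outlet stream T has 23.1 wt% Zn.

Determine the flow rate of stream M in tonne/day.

Let M be the unknown flow. Total out = 2529 + M.
Zn balance: 365.62 + 0.332·M = 0.231·(2529 + M)
(0.332 − 0.231)·M = 0.231×2529 − 365.62 = 218.58
M = 218.58 / 0.101 = 2164.1 tonne/day

2164 tonne/day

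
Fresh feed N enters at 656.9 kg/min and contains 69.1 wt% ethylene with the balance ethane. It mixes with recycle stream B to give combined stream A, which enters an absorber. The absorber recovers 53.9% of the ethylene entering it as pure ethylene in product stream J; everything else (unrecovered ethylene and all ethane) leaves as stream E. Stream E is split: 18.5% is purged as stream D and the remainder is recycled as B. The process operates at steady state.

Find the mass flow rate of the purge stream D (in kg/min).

265 kg/min

ethane enters only via N and leaves only via the purge: 656.9×0.309 = 0.185×(ethane in E), and the absorber passes all ethane, so ethane in A = ethane in E = 1097.2 kg/min.
ethylene in A: m_A = 656.9×0.691 + (1−0.185)·(1−0.539)·m_A, so m_A = 453.92/0.6243 = 727.1 kg/min.
E = (1−0.539)×727.1 + 1097.2 = 1432.4 kg/min.
Purge D = 0.185×1432.4 = 264.99 kg/min.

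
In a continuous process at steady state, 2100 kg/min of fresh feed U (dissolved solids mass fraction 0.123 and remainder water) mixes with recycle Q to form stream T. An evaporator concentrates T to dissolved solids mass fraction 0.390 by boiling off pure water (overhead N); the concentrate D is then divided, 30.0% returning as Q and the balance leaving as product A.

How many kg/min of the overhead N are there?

Overall dissolved solids balance (none leaves overhead): dissolved solids in fresh feed = dissolved solids in product, i.e. 2100×0.123 = (1−0.300)·D·0.390.
D = 258.3/(0.390×0.700) = 946.15 kg/min.
Recycle Q = 0.300×946.15 = 283.85 kg/min.
Combined feed T = 2100 + 283.85 = 2383.8 kg/min.
Overhead N = T − D = 2383.8 − 946.15 = 1437.7 kg/min.

1438 kg/min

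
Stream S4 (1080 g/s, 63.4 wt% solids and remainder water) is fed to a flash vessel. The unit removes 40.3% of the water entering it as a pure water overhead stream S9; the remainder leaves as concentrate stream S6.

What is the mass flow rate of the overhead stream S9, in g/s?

159.3 g/s

water entering = 1080×0.366 = 395.28 g/s; overhead removed = 0.403×395.28 = 159.3 g/s.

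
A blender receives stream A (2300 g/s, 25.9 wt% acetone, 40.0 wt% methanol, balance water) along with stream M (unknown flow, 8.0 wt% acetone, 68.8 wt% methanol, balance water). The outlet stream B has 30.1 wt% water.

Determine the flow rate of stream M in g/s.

Let M be the unknown flow. Total out = 2300 + M.
water balance: 784.3 + 0.232·M = 0.301·(2300 + M)
(0.232 − 0.301)·M = 0.301×2300 − 784.3 = -92
M = -92 / -0.069 = 1333.3 g/s

1333 g/s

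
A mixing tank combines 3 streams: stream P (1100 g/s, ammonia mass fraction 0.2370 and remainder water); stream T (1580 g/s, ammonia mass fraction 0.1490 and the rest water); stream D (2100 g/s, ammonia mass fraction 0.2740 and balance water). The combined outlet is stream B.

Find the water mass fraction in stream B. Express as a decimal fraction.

Total flow out = 1100 + 1580 + 2100 = 4780 g/s.
water in = 1100×0.763 + 1580×0.851 + 2100×0.726 = 3708.5 g/s.
water mass fraction in B = 3708.5/4780 = 0.7758.

0.7758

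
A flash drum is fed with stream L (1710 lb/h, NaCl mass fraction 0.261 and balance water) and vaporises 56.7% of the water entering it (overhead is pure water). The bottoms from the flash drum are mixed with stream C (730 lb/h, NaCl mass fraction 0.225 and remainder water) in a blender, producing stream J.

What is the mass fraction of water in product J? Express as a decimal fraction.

0.646

Vapour removed = 0.567×0.739×1710 = 716.51 lb/h; concentrate = 993.49 lb/h.
water reaching the mixer = 547.18 (from concentrate) + 730×0.775 = 1112.9 lb/h.
Product flow = 993.49 + 730 = 1723.5 lb/h; water fraction = 0.646.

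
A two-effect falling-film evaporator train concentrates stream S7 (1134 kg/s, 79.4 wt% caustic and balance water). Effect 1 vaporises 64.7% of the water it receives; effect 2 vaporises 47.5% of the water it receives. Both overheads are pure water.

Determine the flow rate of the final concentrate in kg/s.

943.7 kg/s

water in feed = 1134×0.206 = 233.6 kg/s.
After stage 1: water left = (1−0.647)×233.6 = 82.462; stream total = 982.86 kg/s.
After stage 2: water left = (1−0.475)×82.462 = 43.293; final concentrate = 943.69 kg/s.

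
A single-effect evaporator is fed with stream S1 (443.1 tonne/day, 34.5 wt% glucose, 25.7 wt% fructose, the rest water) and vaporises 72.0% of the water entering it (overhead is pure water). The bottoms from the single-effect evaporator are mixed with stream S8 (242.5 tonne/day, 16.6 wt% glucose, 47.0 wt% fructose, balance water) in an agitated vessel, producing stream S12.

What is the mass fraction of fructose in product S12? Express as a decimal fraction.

0.4079

Vapour removed = 0.720×0.398×443.1 = 126.97 tonne/day; concentrate = 316.13 tonne/day.
fructose reaching the mixer = 113.88 (from concentrate) + 242.5×0.470 = 227.85 tonne/day.
Product flow = 316.13 + 242.5 = 558.63 tonne/day; fructose fraction = 0.4079.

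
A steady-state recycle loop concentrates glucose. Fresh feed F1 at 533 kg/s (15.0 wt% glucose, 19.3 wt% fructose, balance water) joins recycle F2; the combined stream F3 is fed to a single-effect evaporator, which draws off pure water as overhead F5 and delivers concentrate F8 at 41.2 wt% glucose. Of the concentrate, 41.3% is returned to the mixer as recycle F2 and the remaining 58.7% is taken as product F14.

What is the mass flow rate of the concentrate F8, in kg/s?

330.6 kg/s

Overall glucose balance (none leaves overhead): glucose in fresh feed = glucose in product, i.e. 533×0.150 = (1−0.413)·F8·0.412.
F8 = 79.95/(0.412×0.587) = 330.59 kg/s.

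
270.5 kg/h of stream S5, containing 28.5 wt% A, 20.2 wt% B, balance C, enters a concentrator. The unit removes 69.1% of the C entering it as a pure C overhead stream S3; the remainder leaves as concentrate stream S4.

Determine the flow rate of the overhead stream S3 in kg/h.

95.89 kg/h

C entering = 270.5×0.513 = 138.77 kg/h; overhead removed = 0.691×138.77 = 95.888 kg/h.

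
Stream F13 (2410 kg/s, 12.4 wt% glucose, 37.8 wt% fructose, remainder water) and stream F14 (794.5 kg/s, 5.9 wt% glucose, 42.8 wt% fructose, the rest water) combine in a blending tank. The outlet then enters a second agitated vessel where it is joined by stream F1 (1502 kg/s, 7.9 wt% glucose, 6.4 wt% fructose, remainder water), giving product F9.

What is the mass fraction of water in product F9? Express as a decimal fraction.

0.615

Overall, product flow = 4706.5 kg/s.
water in = 2410×0.498 + 794.5×0.513 + 1502×0.857 = 2895 kg/s.
water fraction in F9 = 0.615.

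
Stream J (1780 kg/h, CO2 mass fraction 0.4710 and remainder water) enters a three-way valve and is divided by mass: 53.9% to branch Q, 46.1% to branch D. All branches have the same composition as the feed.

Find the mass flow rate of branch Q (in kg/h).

Branch Q flow = 0.539×1780 = 959.42 kg/h.

959.4 kg/h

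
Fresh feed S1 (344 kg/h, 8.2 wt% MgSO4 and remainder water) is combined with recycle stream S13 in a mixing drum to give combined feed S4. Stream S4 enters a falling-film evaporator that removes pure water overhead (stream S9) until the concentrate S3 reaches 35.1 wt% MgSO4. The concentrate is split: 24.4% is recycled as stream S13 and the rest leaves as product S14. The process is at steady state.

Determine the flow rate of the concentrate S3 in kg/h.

106.3 kg/h

Overall MgSO4 balance (none leaves overhead): MgSO4 in fresh feed = MgSO4 in product, i.e. 344×0.082 = (1−0.244)·S3·0.351.
S3 = 28.208/(0.351×0.756) = 106.3 kg/h.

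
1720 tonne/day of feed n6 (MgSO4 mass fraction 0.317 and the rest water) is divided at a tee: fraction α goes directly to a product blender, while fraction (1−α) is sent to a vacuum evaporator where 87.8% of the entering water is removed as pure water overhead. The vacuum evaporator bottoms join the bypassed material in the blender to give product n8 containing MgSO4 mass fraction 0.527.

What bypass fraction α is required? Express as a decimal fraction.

All 1720×0.317 = 545.24 tonne/day of MgSO4 reaches n8, so n8 = 545.24/0.527 = 1034.6 tonne/day and vapour = 685.39 tonne/day.
The evaporator receives (1−α)·1720 of feed at 0.683 water and removes 0.878 of that water:
0.878×0.683×(1−α)×1720 = 685.39
(1−α) = 685.39/1031.4 = 0.6645;  α = 0.3355.

0.336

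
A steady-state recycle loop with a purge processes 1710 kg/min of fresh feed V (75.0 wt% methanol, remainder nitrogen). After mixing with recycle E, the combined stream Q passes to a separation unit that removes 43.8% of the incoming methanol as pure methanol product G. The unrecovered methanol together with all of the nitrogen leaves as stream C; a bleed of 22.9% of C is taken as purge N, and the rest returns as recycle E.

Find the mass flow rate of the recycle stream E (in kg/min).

2420 kg/min

nitrogen enters only via V and leaves only via the purge: 1710×0.250 = 0.229×(nitrogen in C), and the separation unit passes all nitrogen, so nitrogen in Q = nitrogen in C = 1866.8 kg/min.
methanol in Q: m_A = 1710×0.750 + (1−0.229)·(1−0.438)·m_A, so m_A = 1282.5/0.5667 = 2263.1 kg/min.
C = (1−0.438)×2263.1 + 1866.8 = 3138.7 kg/min.
Recycle E = (1−0.229)×3138.7 = 2419.9 kg/min.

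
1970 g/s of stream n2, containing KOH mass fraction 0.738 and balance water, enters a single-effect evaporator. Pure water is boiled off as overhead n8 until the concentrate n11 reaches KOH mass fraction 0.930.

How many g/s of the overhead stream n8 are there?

KOH is conserved: 1970×0.738 = 1453.9 g/s all reports to the concentrate.
Concentrate = 1453.9/(target fraction) = 1563.3 g/s.
Overhead = 1970 − 1563.3 = 406.71 g/s.

406.7 g/s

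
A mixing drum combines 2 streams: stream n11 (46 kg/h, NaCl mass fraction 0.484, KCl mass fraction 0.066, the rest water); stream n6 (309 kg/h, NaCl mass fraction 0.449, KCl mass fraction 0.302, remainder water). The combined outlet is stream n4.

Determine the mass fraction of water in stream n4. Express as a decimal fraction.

0.275

Total flow out = 46 + 309 = 355 kg/h.
water in = 46×0.450 + 309×0.249 = 97.641 kg/h.
water mass fraction in n4 = 97.641/355 = 0.275.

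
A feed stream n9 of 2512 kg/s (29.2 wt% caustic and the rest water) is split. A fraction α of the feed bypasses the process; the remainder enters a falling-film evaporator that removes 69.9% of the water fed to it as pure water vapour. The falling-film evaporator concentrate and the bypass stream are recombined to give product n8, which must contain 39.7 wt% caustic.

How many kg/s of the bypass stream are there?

1170 kg/s

All 2512×0.292 = 733.5 kg/s of caustic reaches n8, so n8 = 733.5/0.397 = 1847.6 kg/s and vapour = 664.38 kg/s.
The evaporator receives (1−α)·2512 of feed at 0.708 water and removes 0.699 of that water:
0.699×0.708×(1−α)×2512 = 664.38
(1−α) = 664.38/1243.2 = 0.5344;  α = 0.4656.
Bypass flow = 0.4656×2512 = 1169.5 kg/s.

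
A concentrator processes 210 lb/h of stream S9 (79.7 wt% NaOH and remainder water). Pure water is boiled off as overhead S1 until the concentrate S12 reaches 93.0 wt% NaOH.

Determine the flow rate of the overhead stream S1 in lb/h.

30.03 lb/h

NaOH is conserved: 210×0.797 = 167.37 lb/h all reports to the concentrate.
Concentrate = 167.37/(target fraction) = 179.97 lb/h.
Overhead = 210 − 179.97 = 30.032 lb/h.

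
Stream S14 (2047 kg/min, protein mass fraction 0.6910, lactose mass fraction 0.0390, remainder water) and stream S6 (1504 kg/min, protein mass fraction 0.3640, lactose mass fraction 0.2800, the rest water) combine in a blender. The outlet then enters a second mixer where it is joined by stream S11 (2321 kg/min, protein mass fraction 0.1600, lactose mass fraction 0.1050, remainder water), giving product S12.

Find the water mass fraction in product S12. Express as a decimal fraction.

0.4758

Overall, product flow = 5872 kg/min.
water in = 2047×0.270 + 1504×0.356 + 2321×0.735 = 2794 kg/min.
water fraction in S12 = 0.4758.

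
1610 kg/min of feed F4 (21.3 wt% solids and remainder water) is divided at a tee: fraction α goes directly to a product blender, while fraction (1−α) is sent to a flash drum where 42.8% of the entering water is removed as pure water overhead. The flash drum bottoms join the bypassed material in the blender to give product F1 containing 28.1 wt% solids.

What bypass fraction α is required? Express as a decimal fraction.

0.282

All 1610×0.213 = 342.93 kg/min of solids reaches F1, so F1 = 342.93/0.281 = 1220.4 kg/min and vapour = 389.61 kg/min.
The evaporator receives (1−α)·1610 of feed at 0.787 water and removes 0.428 of that water:
0.428×0.787×(1−α)×1610 = 389.61
(1−α) = 389.61/542.31 = 0.7184;  α = 0.2816.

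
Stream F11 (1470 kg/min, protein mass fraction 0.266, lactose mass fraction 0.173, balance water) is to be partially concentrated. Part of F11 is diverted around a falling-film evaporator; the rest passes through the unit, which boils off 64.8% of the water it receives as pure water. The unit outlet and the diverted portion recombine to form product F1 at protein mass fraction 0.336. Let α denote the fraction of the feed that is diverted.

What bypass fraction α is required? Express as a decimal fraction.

All 1470×0.266 = 391.02 kg/min of protein reaches F1, so F1 = 391.02/0.336 = 1163.8 kg/min and vapour = 306.25 kg/min.
The evaporator receives (1−α)·1470 of feed at 0.561 water and removes 0.648 of that water:
0.648×0.561×(1−α)×1470 = 306.25
(1−α) = 306.25/534.39 = 0.5731;  α = 0.4269.

0.427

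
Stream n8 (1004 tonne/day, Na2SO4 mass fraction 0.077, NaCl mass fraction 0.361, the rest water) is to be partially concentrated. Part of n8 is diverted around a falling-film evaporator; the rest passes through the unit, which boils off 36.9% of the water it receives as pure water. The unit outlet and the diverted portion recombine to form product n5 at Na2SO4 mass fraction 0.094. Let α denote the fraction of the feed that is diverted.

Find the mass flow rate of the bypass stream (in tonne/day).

128.4 tonne/day

All 1004×0.077 = 77.308 tonne/day of Na2SO4 reaches n5, so n5 = 77.308/0.094 = 822.43 tonne/day and vapour = 181.57 tonne/day.
The evaporator receives (1−α)·1004 of feed at 0.562 water and removes 0.369 of that water:
0.369×0.562×(1−α)×1004 = 181.57
(1−α) = 181.57/208.21 = 0.8721;  α = 0.1279.
Bypass flow = 0.1279×1004 = 128.43 tonne/day.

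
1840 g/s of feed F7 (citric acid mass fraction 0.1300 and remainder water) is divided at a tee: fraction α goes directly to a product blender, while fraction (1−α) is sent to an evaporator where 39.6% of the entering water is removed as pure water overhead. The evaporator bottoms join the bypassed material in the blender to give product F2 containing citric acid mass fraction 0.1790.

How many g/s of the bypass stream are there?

378 g/s

All 1840×0.130 = 239.2 g/s of citric acid reaches F2, so F2 = 239.2/0.179 = 1336.3 g/s and vapour = 503.69 g/s.
The evaporator receives (1−α)·1840 of feed at 0.870 water and removes 0.396 of that water:
0.396×0.870×(1−α)×1840 = 503.69
(1−α) = 503.69/633.92 = 0.7946;  α = 0.2054.
Bypass flow = 0.2054×1840 = 378 g/s.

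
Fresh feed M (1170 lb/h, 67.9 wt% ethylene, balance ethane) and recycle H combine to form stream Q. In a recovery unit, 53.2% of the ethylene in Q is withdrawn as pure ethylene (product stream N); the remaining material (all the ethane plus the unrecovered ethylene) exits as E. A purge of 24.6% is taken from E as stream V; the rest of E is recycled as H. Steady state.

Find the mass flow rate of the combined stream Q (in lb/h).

ethane enters only via M and leaves only via the purge: 1170×0.321 = 0.246×(ethane in E), and the recovery unit passes all ethane, so ethane in Q = ethane in E = 1526.7 lb/h.
ethylene in Q: m_A = 1170×0.679 + (1−0.246)·(1−0.532)·m_A, so m_A = 794.43/0.6471 = 1227.6 lb/h.
Q = 1227.6 + 1526.7 = 2754.3 lb/h.

2754 lb/h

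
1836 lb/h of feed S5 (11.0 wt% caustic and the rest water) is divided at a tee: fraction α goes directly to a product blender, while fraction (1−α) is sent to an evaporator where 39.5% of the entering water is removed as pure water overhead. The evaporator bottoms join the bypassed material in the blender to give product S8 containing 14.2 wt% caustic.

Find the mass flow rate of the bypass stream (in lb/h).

All 1836×0.110 = 201.96 lb/h of caustic reaches S8, so S8 = 201.96/0.142 = 1422.3 lb/h and vapour = 413.75 lb/h.
The evaporator receives (1−α)·1836 of feed at 0.890 water and removes 0.395 of that water:
0.395×0.890×(1−α)×1836 = 413.75
(1−α) = 413.75/645.45 = 0.6410;  α = 0.3590.
Bypass flow = 0.3590×1836 = 659.08 lb/h.

659.1 lb/h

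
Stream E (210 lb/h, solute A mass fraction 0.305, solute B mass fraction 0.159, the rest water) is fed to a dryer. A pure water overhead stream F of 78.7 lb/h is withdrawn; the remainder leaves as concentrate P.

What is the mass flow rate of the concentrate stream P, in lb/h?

Concentrate = 210 − 78.7 = 131.3 lb/h.

131.3 lb/h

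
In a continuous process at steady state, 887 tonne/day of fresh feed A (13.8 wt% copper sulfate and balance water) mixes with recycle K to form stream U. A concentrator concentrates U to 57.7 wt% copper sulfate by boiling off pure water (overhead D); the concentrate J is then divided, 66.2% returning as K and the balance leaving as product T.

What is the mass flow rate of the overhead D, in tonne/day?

Overall copper sulfate balance (none leaves overhead): copper sulfate in fresh feed = copper sulfate in product, i.e. 887×0.138 = (1−0.662)·J·0.577.
J = 122.41/(0.577×0.338) = 627.64 tonne/day.
Recycle K = 0.662×627.64 = 415.5 tonne/day.
Combined feed U = 887 + 415.5 = 1302.5 tonne/day.
Overhead D = U − J = 1302.5 − 627.64 = 674.86 tonne/day.

674.9 tonne/day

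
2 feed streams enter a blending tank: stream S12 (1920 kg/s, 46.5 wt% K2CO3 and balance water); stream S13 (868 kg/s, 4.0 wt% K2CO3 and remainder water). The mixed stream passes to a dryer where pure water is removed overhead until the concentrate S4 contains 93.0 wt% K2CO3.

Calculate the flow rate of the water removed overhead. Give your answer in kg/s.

1791 kg/s

K2CO3 entering = 1920×0.465 + 868×0.040 = 927.52 kg/s.
All K2CO3 reports to S4, so S4 = 927.52/0.930 = 997.33 kg/s.
Total feed = 2788 kg/s; overhead = 2788 − 997.33 = 1790.7 kg/s.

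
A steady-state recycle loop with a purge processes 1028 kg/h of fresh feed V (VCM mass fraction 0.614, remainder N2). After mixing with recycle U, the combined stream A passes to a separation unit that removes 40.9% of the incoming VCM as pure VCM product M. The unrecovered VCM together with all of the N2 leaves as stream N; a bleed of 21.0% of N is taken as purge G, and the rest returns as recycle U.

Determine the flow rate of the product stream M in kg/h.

484.2 kg/h

VCM in A: m_A = 1028×0.614 + (1−0.210)·(1−0.409)·m_A, so m_A = 631.19/0.5331 = 1184 kg/h.
Product M = 0.409×1184 = 484.25 kg/h.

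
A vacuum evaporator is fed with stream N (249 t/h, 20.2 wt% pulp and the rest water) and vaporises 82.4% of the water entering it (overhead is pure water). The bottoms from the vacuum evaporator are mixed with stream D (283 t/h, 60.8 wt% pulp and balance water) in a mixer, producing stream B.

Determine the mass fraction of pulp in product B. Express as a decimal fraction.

0.604

Vapour removed = 0.824×0.798×249 = 163.73 t/h; concentrate = 85.27 t/h.
pulp reaching the mixer = 50.298 (from concentrate) + 283×0.608 = 222.36 t/h.
Product flow = 85.27 + 283 = 368.27 t/h; pulp fraction = 0.604.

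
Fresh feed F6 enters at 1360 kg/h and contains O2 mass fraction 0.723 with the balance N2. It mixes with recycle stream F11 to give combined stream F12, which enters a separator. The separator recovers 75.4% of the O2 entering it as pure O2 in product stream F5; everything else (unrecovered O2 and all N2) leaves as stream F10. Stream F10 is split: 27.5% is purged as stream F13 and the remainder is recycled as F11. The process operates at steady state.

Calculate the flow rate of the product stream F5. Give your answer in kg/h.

O2 in F12: m_A = 1360×0.723 + (1−0.275)·(1−0.754)·m_A, so m_A = 983.28/0.8216 = 1196.7 kg/h.
Product F5 = 0.754×1196.7 = 902.32 kg/h.

902.3 kg/h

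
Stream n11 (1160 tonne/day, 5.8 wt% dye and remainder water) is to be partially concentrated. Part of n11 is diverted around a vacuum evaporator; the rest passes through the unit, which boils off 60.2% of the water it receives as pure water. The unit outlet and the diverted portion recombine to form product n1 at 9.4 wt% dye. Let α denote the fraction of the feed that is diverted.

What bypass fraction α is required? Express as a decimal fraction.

0.325

All 1160×0.058 = 67.28 tonne/day of dye reaches n1, so n1 = 67.28/0.094 = 715.74 tonne/day and vapour = 444.26 tonne/day.
The evaporator receives (1−α)·1160 of feed at 0.942 water and removes 0.602 of that water:
0.602×0.942×(1−α)×1160 = 444.26
(1−α) = 444.26/657.82 = 0.6753;  α = 0.3247.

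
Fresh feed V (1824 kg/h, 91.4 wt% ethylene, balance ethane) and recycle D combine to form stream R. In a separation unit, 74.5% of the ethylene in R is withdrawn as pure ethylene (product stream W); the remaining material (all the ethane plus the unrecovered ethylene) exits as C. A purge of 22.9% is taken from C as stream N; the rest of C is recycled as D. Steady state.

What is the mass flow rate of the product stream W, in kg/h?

ethylene in R: m_A = 1824×0.914 + (1−0.229)·(1−0.745)·m_A, so m_A = 1667.1/0.8034 = 2075.1 kg/h.
Product W = 0.745×2075.1 = 1546 kg/h.

1546 kg/h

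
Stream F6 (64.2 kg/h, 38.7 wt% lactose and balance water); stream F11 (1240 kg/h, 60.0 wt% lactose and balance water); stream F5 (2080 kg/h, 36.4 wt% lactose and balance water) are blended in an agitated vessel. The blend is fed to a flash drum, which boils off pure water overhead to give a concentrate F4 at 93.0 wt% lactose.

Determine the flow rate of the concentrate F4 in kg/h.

1641 kg/h

lactose entering = 64.2×0.387 + 1240×0.600 + 2080×0.364 = 1526 kg/h.
All lactose reports to F4, so F4 = 1526/0.930 = 1640.8 kg/h.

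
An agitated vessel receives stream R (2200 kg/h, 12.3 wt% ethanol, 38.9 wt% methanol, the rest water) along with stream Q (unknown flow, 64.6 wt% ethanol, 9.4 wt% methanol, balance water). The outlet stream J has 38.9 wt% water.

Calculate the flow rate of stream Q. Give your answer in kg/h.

Let Q be the unknown flow. Total out = 2200 + Q.
water balance: 1073.6 + 0.260·Q = 0.389·(2200 + Q)
(0.260 − 0.389)·Q = 0.389×2200 − 1073.6 = -217.8
Q = -217.8 / -0.129 = 1688.4 kg/h

1688 kg/h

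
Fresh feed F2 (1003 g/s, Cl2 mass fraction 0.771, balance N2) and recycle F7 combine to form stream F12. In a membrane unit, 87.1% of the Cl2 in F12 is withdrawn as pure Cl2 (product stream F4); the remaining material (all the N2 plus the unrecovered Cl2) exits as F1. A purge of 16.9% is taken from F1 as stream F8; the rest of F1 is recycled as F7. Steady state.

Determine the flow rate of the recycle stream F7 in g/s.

N2 enters only via F2 and leaves only via the purge: 1003×0.229 = 0.169×(N2 in F1), and the membrane unit passes all N2, so N2 in F12 = N2 in F1 = 1359.1 g/s.
Cl2 in F12: m_A = 1003×0.771 + (1−0.169)·(1−0.871)·m_A, so m_A = 773.31/0.8928 = 866.17 g/s.
F1 = (1−0.871)×866.17 + 1359.1 = 1470.8 g/s.
Recycle F7 = (1−0.169)×1470.8 = 1222.3 g/s.

1222 g/s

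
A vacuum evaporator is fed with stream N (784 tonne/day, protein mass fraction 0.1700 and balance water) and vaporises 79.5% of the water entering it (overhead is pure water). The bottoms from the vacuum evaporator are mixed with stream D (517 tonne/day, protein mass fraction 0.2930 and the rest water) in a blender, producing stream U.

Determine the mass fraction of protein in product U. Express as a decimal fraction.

0.3634

Vapour removed = 0.795×0.830×784 = 517.32 tonne/day; concentrate = 266.68 tonne/day.
protein reaching the mixer = 133.28 (from concentrate) + 517×0.293 = 284.76 tonne/day.
Product flow = 266.68 + 517 = 783.68 tonne/day; protein fraction = 0.3634.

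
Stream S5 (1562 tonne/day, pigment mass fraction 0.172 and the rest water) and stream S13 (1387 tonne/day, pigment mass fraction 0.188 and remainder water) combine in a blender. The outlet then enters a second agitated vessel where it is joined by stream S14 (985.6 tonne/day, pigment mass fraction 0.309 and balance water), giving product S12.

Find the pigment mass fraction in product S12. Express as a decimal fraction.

0.212

Overall, product flow = 3934.6 tonne/day.
pigment in = 1562×0.172 + 1387×0.188 + 985.6×0.309 = 833.97 tonne/day.
pigment fraction in S12 = 0.212.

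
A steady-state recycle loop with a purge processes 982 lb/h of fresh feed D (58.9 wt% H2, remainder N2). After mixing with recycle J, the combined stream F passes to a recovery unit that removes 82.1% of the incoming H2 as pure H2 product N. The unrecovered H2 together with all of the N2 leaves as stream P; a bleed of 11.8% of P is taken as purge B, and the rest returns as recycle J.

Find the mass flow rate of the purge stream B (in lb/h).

418.1 lb/h

N2 enters only via D and leaves only via the purge: 982×0.411 = 0.118×(N2 in P), and the recovery unit passes all N2, so N2 in F = N2 in P = 3420.4 lb/h.
H2 in F: m_A = 982×0.589 + (1−0.118)·(1−0.821)·m_A, so m_A = 578.4/0.8421 = 686.83 lb/h.
P = (1−0.821)×686.83 + 3420.4 = 3543.3 lb/h.
Purge B = 0.118×3543.3 = 418.11 lb/h.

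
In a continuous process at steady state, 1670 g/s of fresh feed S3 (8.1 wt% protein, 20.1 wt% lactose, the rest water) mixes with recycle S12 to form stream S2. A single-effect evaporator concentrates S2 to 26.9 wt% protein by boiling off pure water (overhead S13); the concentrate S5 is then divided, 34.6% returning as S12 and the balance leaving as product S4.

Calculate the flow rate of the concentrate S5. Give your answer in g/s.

Overall protein balance (none leaves overhead): protein in fresh feed = protein in product, i.e. 1670×0.081 = (1−0.346)·S5·0.269.
S5 = 135.27/(0.269×0.654) = 768.9 g/s.

768.9 g/s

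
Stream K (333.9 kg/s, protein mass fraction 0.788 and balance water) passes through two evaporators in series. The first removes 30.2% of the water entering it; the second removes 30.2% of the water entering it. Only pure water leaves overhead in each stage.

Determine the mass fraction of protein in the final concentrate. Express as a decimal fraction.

water in feed = 333.9×0.212 = 70.787 kg/s.
After stage 1: water left = (1−0.302)×70.787 = 49.409; stream total = 312.52 kg/s.
After stage 2: water left = (1−0.302)×49.409 = 34.488; final concentrate = 297.6 kg/s.
protein fraction = 263.11/297.6 = 0.884.

0.884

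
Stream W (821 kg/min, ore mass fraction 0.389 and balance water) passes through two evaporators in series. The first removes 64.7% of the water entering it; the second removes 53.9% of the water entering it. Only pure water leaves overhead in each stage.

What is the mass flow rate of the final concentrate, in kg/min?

water in feed = 821×0.611 = 501.63 kg/min.
After stage 1: water left = (1−0.647)×501.63 = 177.08; stream total = 496.44 kg/min.
After stage 2: water left = (1−0.539)×177.08 = 81.632; final concentrate = 401 kg/min.

401 kg/min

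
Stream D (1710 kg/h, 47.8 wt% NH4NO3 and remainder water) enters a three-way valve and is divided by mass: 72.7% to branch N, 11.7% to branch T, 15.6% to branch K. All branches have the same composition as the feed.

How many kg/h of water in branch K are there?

139.2 kg/h

Branch K total = 0.156×1710 = 266.76 kg/h.
water in K = 0.522×266.76 = 139.25 kg/h.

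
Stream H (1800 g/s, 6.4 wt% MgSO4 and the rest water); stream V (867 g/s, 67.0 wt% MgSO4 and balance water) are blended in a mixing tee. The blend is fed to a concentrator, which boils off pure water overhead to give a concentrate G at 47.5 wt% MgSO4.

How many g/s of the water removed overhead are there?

MgSO4 entering = 1800×0.064 + 867×0.670 = 696.09 g/s.
All MgSO4 reports to G, so G = 696.09/0.475 = 1465.5 g/s.
Total feed = 2667 g/s; overhead = 2667 − 1465.5 = 1201.5 g/s.

1202 g/s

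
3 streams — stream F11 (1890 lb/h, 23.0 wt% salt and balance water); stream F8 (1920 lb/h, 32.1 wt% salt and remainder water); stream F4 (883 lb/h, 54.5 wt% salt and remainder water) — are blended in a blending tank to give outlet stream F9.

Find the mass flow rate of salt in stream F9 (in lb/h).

salt out = salt in = 1890×0.230 + 1920×0.321 + 883×0.545 = 1532.3 lb/h.

1532 lb/h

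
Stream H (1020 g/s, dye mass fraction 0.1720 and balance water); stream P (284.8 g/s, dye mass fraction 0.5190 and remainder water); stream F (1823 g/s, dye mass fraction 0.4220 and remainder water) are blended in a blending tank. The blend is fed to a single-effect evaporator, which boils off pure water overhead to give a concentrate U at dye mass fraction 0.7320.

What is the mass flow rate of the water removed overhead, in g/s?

1635 g/s

dye entering = 1020×0.172 + 284.8×0.519 + 1823×0.422 = 1092.6 g/s.
All dye reports to U, so U = 1092.6/0.732 = 1492.6 g/s.
Total feed = 3127.8 g/s; overhead = 3127.8 − 1492.6 = 1635.2 g/s.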